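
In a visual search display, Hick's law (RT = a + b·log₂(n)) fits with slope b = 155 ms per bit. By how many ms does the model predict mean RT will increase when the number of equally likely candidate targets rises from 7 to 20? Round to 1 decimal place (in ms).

The intercept a cancels: ΔRT = b·(log₂ n₂ − log₂ n₁) = b·log₂(n₂/n₁).
log₂(20) − log₂(7) = 4.3219 − 2.8074 = 1.5146.
ΔRT = 155 × 1.5146 = 234.759 ms.

234.8 ms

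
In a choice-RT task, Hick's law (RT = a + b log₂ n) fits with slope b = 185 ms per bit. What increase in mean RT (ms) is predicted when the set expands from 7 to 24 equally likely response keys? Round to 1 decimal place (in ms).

ΔRT = (a + b log₂ n₂) − (a + b log₂ n₁) = b·(log₂ n₂ − log₂ n₁).
log₂(24) − log₂(7) = 4.5850 − 2.8074 = 1.7776.
ΔRT = 185 × 1.7776 = 328.857 ms.

328.9 ms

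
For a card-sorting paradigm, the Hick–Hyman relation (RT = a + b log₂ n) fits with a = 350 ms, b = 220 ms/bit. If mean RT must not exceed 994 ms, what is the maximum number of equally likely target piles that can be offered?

7

Set 350 + 220·log₂ n ≤ 994 → log₂ n ≤ (994 − 350)/220 = 2.9273.
So n ≤ 2^2.9273 = 7.607; the largest integer n is 7.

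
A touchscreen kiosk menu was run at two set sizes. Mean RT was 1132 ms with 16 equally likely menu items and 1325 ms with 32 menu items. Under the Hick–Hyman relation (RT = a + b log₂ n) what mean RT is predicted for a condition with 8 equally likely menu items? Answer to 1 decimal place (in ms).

939.0 ms

With log₂ n on the abscissa the relation is linear; from the two conditions:
  b = (1325 − 1132) / (log₂ 32 − log₂ 16) = 193 / (5 − 4) = 193.000 ms/bit
  a = 1132 − 193.000 × 4 = 360.000 ms
Then RT(8) = 360.000 + 193.000 × log₂ 8 = 360.000 + 193.000 × 3 ≈ 939.000 ms.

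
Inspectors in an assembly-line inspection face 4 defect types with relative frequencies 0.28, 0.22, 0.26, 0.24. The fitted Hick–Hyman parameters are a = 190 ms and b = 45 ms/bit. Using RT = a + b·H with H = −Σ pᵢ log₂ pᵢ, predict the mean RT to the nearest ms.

280 ms

H = 0.28·log₂(1/0.28) + 0.22·log₂(1/0.22) + 0.26·log₂(1/0.26) + 0.24·log₂(1/0.24) = 1.9942 bits.
RT = 190 + 45 × 1.9942 = 279.74 ms.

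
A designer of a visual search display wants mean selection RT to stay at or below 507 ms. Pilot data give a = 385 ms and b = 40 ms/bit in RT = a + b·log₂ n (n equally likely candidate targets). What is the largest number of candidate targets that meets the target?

8

40·log₂ n ≤ 507 − 385 = 122, giving log₂ n ≤ 3.0500 and n ≤ 8.282. The largest whole number is 8.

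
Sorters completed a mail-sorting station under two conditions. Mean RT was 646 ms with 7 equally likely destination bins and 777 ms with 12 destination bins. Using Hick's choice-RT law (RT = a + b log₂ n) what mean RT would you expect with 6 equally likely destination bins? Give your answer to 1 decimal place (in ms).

608.5 ms

With log₂ n on the abscissa the relation is linear; from the two conditions:
  b = (777 − 646) / (log₂ 12 − log₂ 7) = 131 / (3.5850 − 2.8074) = 168.465 ms/bit
  a = 646 − 168.465 × 2.8074 = 173.058 ms
Then RT(6) = 173.058 + 168.465 × log₂ 6 = 173.058 + 168.465 × 2.5850 ≈ 608.535 ms.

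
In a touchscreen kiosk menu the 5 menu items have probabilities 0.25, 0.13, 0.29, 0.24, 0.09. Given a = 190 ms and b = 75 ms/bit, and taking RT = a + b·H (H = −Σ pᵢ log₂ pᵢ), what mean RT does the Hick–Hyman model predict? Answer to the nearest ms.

356 ms

Entropy contributions −pᵢ log₂ pᵢ: 0.5000, 0.3826, 0.5179, 0.4941, 0.3127; sum H = 2.2073 bits.
RT = a + bH = 190 + 75·2.2073 = 355.55 ms.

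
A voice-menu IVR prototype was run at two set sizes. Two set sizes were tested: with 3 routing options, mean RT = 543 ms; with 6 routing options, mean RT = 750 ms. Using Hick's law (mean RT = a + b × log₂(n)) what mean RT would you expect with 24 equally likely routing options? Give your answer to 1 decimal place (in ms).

1164.0 ms

RT is linear in log₂ n, so two points fix the line:
  b = (750 − 543) / (log₂ 6 − log₂ 3) = 207 / (2.5850 − 1.5850) = 207.000 ms/bit
  a = 543 − 207.000 × 1.5850 = 214.913 ms
Then RT(24) = 214.913 + 207.000 × log₂ 24 = 214.913 + 207.000 × 4.5850 ≈ 1164.000 ms.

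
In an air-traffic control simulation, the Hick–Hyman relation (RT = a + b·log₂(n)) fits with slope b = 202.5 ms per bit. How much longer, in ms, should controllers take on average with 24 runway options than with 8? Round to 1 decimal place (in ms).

321.0 ms

The intercept a cancels: ΔRT = b·(log₂ n₂ − log₂ n₁) = b·log₂(n₂/n₁).
log₂(24) − log₂(8) = 4.5850 − 3 = 1.5850.
ΔRT = 202.5 × 1.5850 = 320.955 ms.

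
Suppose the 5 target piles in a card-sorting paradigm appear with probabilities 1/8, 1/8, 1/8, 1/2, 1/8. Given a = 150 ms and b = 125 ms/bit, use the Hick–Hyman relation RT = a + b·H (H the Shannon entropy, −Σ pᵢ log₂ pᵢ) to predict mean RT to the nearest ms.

Each term −pᵢ log₂ pᵢ: 0.125·3 + 0.125·3 + 0.125·3 + 0.5·1 + 0.125·3; summed, H = 2.000 bits.
Mean RT = a + bH = 150 + 125·2.000 = 400.00 ms.

400 ms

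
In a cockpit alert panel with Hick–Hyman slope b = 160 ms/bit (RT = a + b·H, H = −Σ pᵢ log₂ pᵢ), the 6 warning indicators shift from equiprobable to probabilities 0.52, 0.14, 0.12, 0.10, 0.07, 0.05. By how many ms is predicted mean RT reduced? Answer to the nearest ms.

82 ms

Equiprobable entropy H₀ = log₂ 6 = 2.5850 bits.
Skewed entropy H = −Σ pᵢ log₂ pᵢ = 2.0716 bits.
ΔRT = b·(H₀ − H) = 160 × 0.5134 = 82.14 ms.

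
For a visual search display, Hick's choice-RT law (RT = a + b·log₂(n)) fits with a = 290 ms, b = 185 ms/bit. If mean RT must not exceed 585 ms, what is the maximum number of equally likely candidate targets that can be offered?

3

Information budget: (585 − 290)/185 = 1.5946 bits, so n ≤ 2^1.5946 = 3.020 → at most 3.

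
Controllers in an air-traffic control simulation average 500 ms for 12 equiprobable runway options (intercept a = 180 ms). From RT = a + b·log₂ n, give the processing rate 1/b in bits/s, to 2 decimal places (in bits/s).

11.20 bits/s

b = (500 − 180)/log₂ 12 = 320/3.5850 = 89.262 ms per bit = 0.08926 s/bit; the reciprocal is 11.203 bits/s.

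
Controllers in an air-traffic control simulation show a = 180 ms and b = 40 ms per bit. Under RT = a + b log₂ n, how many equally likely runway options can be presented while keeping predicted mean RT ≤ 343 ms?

40·log₂ n ≤ 343 − 180 = 163, giving log₂ n ≤ 4.0750 and n ≤ 16.854. The largest whole number is 16.

16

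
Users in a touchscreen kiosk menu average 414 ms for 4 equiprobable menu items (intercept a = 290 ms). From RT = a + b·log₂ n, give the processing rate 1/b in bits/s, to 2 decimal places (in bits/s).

16.13 bits/s

b = (414 − 290)/log₂ 4 = 124/2 = 62.000 ms per bit = 0.06200 s/bit; the reciprocal is 16.129 bits/s.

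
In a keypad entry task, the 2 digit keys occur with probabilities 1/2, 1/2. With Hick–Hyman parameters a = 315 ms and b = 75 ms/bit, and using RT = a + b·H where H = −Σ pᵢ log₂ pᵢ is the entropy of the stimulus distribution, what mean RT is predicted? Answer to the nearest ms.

Each term −pᵢ log₂ pᵢ: 0.5·1 + 0.5·1; summed, H = 1.000 bits.
Mean RT = a + bH = 315 + 75·1.000 = 390.00 ms.

390 ms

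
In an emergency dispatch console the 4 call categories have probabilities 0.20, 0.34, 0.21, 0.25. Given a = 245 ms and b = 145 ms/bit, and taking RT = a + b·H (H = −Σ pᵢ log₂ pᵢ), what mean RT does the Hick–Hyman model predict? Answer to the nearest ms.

530 ms

H = 0.20·log₂(1/0.20) + 0.34·log₂(1/0.34) + 0.21·log₂(1/0.21) + 0.25·log₂(1/0.25) = 1.9664 bits.
RT = 245 + 145 × 1.9664 = 530.13 ms.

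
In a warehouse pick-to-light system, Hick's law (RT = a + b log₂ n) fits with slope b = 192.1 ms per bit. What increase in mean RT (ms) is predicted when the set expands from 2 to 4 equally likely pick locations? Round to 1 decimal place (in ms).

192.1 ms

Only the slope matters, since a is common to both: ΔRT = b·log₂(n₂/n₁).
log₂(4) − log₂(2) = log₂(4/2) = log₂(2) = 1.
ΔRT = 192.1 × 1.0000 = 192.100 ms.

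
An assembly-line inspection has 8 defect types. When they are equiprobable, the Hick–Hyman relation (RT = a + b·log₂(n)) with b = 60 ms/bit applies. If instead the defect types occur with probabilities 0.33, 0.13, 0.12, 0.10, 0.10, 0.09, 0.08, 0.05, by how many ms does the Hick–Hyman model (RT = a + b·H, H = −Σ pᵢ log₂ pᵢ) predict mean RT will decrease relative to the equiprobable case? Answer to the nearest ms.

14 ms

Equiprobable entropy H₀ = log₂ 8 = 3.0000 bits.
Skewed entropy H = −Σ pᵢ log₂ pᵢ = 2.7622 bits.
ΔRT = b·(H₀ − H) = 60 × 0.2378 = 14.27 ms.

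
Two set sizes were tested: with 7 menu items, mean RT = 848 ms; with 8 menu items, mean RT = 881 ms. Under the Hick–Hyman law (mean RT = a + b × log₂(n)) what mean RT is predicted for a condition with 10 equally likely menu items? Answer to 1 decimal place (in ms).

Solve the two-equation system in a and b:
  b = (881 − 848) / (log₂ 8 − log₂ 7) = 33 / (3 − 2.8074) = 171.299 ms/bit
  a = 848 − 171.299 × 2.8074 = 367.102 ms
Then RT(10) = 367.102 + 171.299 × log₂ 10 = 367.102 + 171.299 × 3.3219 ≈ 936.146 ms.

936.1 ms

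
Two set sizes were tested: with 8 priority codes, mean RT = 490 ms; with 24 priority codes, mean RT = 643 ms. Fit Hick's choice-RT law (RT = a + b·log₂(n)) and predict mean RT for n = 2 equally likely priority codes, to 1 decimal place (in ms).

296.9 ms

Fit slope and intercept:
  b = (643 − 490) / (log₂ 24 − log₂ 8) = 153 / (4.5850 − 3) = 96.532 ms/bit
  a = 490 − 96.532 × 3 = 200.403 ms
Then RT(2) = 200.403 + 96.532 × log₂ 2 = 200.403 + 96.532 × 1 ≈ 296.935 ms.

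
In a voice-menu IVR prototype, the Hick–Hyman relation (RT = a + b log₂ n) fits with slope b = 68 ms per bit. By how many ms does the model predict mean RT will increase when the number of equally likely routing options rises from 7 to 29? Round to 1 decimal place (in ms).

139.4 ms

ΔRT = (a + b log₂ n₂) − (a + b log₂ n₁) = b·(log₂ n₂ − log₂ n₁).
log₂(29) − log₂(7) = 4.8580 − 2.8074 = 2.0506.
ΔRT = 68 × 2.0506 = 139.443 ms.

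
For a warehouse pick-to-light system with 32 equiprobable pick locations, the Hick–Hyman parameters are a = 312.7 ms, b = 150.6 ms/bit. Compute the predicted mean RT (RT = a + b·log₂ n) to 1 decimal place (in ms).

log₂(32) = 5 bits, so RT = 312.7 + 150.6 × 5 ≈ 1065.700 ms.

1065.7 ms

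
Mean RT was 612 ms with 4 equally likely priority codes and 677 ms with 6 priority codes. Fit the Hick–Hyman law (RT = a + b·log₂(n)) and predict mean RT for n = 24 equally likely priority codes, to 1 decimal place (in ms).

With log₂ n on the abscissa the relation is linear; from the two conditions:
  b = (677 − 612) / (log₂ 6 − log₂ 4) = 65 / (2.5850 − 2) = 111.118 ms/bit
  a = 612 − 111.118 × 2 = 389.764 ms
Then RT(24) = 389.764 + 111.118 × log₂ 24 = 389.764 + 111.118 × 4.5850 ≈ 899.236 ms.

899.2 ms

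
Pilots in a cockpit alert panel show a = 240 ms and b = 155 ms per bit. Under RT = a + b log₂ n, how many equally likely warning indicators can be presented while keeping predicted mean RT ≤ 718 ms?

8

Set 240 + 155·log₂ n ≤ 718 → log₂ n ≤ (718 − 240)/155 = 3.0839.
So n ≤ 2^3.0839 = 8.479; the largest integer n is 8.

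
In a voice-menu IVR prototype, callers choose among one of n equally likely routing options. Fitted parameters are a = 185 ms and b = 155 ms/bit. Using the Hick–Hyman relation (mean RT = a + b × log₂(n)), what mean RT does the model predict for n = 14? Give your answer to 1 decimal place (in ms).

775.1 ms

log₂(14) = 3.8074 bits, so RT = 185 + 155 × 3.8074 ≈ 775.140 ms.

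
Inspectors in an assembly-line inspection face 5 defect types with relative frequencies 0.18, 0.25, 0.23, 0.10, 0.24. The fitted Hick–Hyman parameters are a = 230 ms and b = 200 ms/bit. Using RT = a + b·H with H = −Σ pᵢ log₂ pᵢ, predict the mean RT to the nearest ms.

682 ms

Entropy contributions −pᵢ log₂ pᵢ: 0.4453, 0.5000, 0.4877, 0.3322, 0.4941; sum H = 2.2593 bits.
RT = a + bH = 230 + 200·2.2593 = 681.86 ms.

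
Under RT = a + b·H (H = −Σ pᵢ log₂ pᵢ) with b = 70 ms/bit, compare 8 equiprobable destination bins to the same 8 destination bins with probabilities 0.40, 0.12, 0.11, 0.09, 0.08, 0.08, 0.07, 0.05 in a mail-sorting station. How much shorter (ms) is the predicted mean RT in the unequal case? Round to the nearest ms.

26 ms

Equiprobable entropy H₀ = log₂ 8 = 3.0000 bits.
Skewed entropy H = −Σ pᵢ log₂ pᵢ = 2.6264 bits.
ΔRT = b·(H₀ − H) = 70 × 0.3736 = 26.15 ms.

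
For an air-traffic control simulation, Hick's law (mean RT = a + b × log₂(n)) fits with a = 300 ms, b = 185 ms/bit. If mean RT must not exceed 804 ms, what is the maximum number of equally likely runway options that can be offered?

Set 300 + 185·log₂ n ≤ 804 → log₂ n ≤ (804 − 300)/185 = 2.7243.
So n ≤ 2^2.7243 = 6.609; the largest integer n is 6.

6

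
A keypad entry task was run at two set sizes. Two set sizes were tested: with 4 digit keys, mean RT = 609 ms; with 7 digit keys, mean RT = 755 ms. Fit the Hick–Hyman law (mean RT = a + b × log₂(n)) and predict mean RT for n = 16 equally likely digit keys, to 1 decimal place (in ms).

With log₂ n on the abscissa the relation is linear; from the two conditions:
  b = (755 − 609) / (log₂ 7 − log₂ 4) = 146 / (2.8074 − 2) = 180.837 ms/bit
  a = 609 − 180.837 × 2 = 247.325 ms
Then RT(16) = 247.325 + 180.837 × log₂ 16 = 247.325 + 180.837 × 4 ≈ 970.675 ms.

970.7 ms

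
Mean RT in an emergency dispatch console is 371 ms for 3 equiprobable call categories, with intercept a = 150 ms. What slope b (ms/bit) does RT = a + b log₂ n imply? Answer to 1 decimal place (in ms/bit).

b = (371 − 150) / log₂(3) = 221 / 1.5850 = 139.435 ms/bit.

139.4 ms/bit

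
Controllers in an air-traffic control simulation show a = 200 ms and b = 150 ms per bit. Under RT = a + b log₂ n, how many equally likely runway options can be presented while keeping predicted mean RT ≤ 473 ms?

Information budget: (473 − 200)/150 = 1.8200 bits, so n ≤ 2^1.8200 = 3.531 → at most 3.

3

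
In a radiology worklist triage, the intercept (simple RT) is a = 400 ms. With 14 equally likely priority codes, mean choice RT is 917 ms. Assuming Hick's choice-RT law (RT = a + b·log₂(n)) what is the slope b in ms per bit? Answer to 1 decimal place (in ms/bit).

135.8 ms/bit

14 alternatives carry log₂ 14 = 3.8074 bits; the choice cost is 917 − 400 = 517 ms, so b = 517/3.8074 = 135.790 ms/bit.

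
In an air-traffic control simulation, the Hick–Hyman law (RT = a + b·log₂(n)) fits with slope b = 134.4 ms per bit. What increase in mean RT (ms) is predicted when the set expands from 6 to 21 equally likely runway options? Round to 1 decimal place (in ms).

ΔRT = (a + b log₂ n₂) − (a + b log₂ n₁) = b·(log₂ n₂ − log₂ n₁).
log₂(21) − log₂(6) = 4.3923 − 2.5850 = 1.8074.
ΔRT = 134.4 × 1.8074 = 242.909 ms.

242.9 ms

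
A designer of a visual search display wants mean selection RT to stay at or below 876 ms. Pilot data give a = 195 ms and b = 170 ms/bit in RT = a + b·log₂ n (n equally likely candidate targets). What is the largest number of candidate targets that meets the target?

16

Information budget: (876 − 195)/170 = 4.0059 bits, so n ≤ 2^4.0059 = 16.065 → at most 16.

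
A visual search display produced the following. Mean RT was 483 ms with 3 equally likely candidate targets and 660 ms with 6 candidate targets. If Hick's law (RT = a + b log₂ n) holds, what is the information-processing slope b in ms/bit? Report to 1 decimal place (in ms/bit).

177.0 ms/bit

b = (RT₂ − RT₁)/(log₂ n₂ − log₂ n₁) = (660 − 483)/(2.5850 − 1.5850) = 177.000 ms/bit.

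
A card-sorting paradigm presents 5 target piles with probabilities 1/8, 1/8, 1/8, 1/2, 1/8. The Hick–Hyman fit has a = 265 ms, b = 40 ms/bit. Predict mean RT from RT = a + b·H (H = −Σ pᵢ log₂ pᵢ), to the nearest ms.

Each term −pᵢ log₂ pᵢ: 0.125·3 + 0.125·3 + 0.125·3 + 0.5·1 + 0.125·3; summed, H = 2.000 bits.
Mean RT = a + bH = 265 + 40·2.000 = 345.00 ms.

345 ms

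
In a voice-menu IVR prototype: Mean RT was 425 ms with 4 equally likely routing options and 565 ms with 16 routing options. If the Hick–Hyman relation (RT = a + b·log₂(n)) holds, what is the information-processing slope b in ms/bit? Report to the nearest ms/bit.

b = (RT₂ − RT₁)/(log₂ n₂ − log₂ n₁) = (565 − 425)/(4 − 2) = 70 ms/bit.

70 ms/bit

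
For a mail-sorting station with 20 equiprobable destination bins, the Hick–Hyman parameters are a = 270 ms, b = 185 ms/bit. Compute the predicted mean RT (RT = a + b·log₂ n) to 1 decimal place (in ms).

log₂(20) = 4.3219 bits, so RT = 270 + 185 × 4.3219 ≈ 1069.557 ms.

1069.6 ms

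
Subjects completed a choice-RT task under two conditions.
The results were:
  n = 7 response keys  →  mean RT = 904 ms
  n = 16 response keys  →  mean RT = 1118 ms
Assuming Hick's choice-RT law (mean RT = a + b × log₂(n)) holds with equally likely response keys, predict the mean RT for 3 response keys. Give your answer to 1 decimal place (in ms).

684.7 ms

With log₂ n on the abscissa the relation is linear; from the two conditions:
  b = (1118 − 904) / (log₂ 16 − log₂ 7) = 214 / (4 − 2.8074) = 179.433 ms/bit
  a = 904 − 179.433 × 2.8074 = 400.268 ms
Then RT(3) = 400.268 + 179.433 × log₂ 3 = 400.268 + 179.433 × 1.5850 ≈ 684.662 ms.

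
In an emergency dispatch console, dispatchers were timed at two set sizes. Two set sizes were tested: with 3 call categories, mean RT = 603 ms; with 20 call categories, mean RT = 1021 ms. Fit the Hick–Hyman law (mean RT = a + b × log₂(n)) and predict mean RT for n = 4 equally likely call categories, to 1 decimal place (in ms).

666.4 ms

Solve the two-equation system in a and b:
  b = (1021 − 603) / (log₂ 20 − log₂ 3) = 418 / (4.3219 − 1.5850) = 152.724 ms/bit
  a = 603 − 152.724 × 1.5850 = 360.938 ms
Then RT(4) = 360.938 + 152.724 × log₂ 4 = 360.938 + 152.724 × 2 ≈ 666.386 ms.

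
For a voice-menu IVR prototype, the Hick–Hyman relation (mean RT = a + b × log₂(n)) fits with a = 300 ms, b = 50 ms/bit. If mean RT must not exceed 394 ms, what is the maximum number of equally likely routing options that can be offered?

Set 300 + 50·log₂ n ≤ 394 → log₂ n ≤ (394 − 300)/50 = 1.8800.
So n ≤ 2^1.8800 = 3.681; the largest integer n is 3.

3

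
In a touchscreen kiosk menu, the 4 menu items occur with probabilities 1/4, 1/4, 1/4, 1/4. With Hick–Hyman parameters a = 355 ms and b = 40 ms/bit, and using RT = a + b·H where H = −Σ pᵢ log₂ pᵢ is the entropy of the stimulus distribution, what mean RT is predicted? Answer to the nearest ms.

435 ms

Each term −pᵢ log₂ pᵢ: 0.25·2 + 0.25·2 + 0.25·2 + 0.25·2; summed, H = 2.000 bits.
Mean RT = a + bH = 355 + 40·2.000 = 435.00 ms.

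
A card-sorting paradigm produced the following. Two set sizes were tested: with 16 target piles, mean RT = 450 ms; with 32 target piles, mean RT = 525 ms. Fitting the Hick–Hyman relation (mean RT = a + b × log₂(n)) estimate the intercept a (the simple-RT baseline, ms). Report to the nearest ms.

150 ms

b = (RT₂ − RT₁)/(log₂ n₂ − log₂ n₁) = (525 − 450)/(5 − 4) = 75 ms/bit.
Intercept: a = 450 − 75·log₂(16) = 150.000 ms.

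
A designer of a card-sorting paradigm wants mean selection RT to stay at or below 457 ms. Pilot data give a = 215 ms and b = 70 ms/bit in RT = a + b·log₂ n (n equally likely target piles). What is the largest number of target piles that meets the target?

10

Information budget: (457 − 215)/70 = 3.4571 bits, so n ≤ 2^3.4571 = 10.983 → at most 10.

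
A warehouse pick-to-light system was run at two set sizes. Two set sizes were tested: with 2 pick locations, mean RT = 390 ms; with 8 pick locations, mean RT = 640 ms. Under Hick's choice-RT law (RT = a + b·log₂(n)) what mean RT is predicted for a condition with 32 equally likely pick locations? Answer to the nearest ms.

With log₂ n on the abscissa the relation is linear; from the two conditions:
  b = (640 − 390) / (log₂ 8 − log₂ 2) = 250 / (3 − 1) = 125 ms/bit
  a = 390 − 125 × 1 = 265 ms
Then RT(32) = 265 + 125 × log₂ 32 = 265 + 125 × 5 ≈ 890.000 ms.

890 ms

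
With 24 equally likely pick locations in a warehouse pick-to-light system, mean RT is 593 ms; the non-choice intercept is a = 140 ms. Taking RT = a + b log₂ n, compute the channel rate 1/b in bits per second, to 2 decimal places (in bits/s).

Choice component = 593 − 140 = 453 ms over log₂(24) = 4.5850 bits.
b = 453 / 4.5850 = 98.801 ms/bit, so 1/b = 10.121 bits/s.

10.12 bits/s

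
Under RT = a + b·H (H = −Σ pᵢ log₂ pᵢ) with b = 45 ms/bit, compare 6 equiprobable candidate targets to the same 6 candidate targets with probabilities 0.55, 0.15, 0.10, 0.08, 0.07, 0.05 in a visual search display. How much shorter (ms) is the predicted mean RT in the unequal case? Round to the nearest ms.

27 ms

The RT saving is b·ΔH. Equiprobable H₀ = log₂(6) = 2.5850 bits; with the given probabilities H = 1.9933 bits.
b·(H₀ − H) = 45 × (2.5850 − 1.9933) = 26.63 ms.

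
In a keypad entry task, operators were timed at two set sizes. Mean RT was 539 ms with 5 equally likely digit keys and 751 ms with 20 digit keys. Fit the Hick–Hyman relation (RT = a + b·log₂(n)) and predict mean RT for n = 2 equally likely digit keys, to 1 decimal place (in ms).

Solve the two-equation system in a and b:
  b = (751 − 539) / (log₂ 20 − log₂ 5) = 212 / (4.3219 − 2.3219) = 106.000 ms/bit
  a = 539 − 106.000 × 2.3219 = 292.876 ms
Then RT(2) = 292.876 + 106.000 × log₂ 2 = 292.876 + 106.000 × 1 ≈ 398.876 ms.

398.9 ms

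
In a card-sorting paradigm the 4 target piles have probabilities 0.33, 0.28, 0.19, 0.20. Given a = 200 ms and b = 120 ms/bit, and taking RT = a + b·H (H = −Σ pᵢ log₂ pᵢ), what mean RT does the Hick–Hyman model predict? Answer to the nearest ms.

H = 0.33·log₂(1/0.33) + 0.28·log₂(1/0.28) + 0.19·log₂(1/0.19) + 0.20·log₂(1/0.20) = 1.9617 bits.
RT = 200 + 120 × 1.9617 = 435.40 ms.

435 ms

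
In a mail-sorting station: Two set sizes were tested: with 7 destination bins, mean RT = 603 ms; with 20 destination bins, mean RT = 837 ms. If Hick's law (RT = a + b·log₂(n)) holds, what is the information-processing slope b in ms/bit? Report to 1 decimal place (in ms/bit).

Slope: b = (837 − 603) / (log₂ 20 − log₂ 7) = 234/1.5146 = 154.499 ms/bit.

154.5 ms/bit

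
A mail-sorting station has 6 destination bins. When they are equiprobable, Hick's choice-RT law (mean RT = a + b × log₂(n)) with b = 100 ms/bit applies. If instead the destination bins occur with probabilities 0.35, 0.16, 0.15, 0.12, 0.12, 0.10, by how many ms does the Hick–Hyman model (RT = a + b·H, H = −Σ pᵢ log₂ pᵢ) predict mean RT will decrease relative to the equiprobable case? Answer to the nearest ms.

15 ms

The RT saving is b·ΔH. Equiprobable H₀ = log₂(6) = 2.5850 bits; with the given probabilities H = 2.4300 bits.
b·(H₀ − H) = 100 × (2.5850 − 2.4300) = 15.50 ms.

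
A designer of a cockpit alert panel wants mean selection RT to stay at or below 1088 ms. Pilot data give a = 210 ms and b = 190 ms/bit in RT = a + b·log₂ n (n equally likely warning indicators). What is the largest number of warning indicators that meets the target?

190·log₂ n ≤ 1088 − 210 = 878, giving log₂ n ≤ 4.6211 and n ≤ 24.608. The largest whole number is 24.

24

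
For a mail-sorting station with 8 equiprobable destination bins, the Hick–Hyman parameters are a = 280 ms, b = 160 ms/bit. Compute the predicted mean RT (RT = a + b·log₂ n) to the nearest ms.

log₂(8) = 3 bits, so RT = 280 + 160 × 3 ≈ 760.000 ms.

760 ms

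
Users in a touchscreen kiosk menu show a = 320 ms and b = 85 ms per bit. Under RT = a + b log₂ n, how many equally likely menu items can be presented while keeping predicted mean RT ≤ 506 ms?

85·log₂ n ≤ 506 − 320 = 186, giving log₂ n ≤ 2.1882 and n ≤ 4.557. The largest whole number is 4.

4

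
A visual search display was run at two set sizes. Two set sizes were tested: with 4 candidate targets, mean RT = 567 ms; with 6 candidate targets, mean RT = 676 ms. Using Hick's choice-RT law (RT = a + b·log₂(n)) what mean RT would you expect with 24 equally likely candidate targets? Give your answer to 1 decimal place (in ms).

RT is linear in log₂ n, so two points fix the line:
  b = (676 − 567) / (log₂ 6 − log₂ 4) = 109 / (2.5850 − 2) = 186.337 ms/bit
  a = 567 − 186.337 × 2 = 194.327 ms
Then RT(24) = 194.327 + 186.337 × log₂ 24 = 194.327 + 186.337 × 4.5850 ≈ 1048.673 ms.

1048.7 ms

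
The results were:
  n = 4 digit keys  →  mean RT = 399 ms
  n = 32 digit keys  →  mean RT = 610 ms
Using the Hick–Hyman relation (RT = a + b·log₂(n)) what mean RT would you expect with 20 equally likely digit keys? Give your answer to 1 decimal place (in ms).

562.3 ms

Fit slope and intercept:
  b = (610 − 399) / (log₂ 32 − log₂ 4) = 211 / (5 − 2) = 70.333 ms/bit
  a = 399 − 70.333 × 2 = 258.333 ms
Then RT(20) = 258.333 + 70.333 × log₂ 20 = 258.333 + 70.333 × 4.3219 ≈ 562.309 ms.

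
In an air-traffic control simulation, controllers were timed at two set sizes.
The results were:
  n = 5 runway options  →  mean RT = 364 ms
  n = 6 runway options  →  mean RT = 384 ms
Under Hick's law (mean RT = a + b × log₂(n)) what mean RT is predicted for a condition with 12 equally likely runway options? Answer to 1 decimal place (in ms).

With log₂ n on the abscissa the relation is linear; from the two conditions:
  b = (384 − 364) / (log₂ 6 − log₂ 5) = 20 / (2.5850 − 2.3219) = 76.036 ms/bit
  a = 364 − 76.036 × 2.3219 = 187.451 ms
Then RT(12) = 187.451 + 76.036 × log₂ 12 = 187.451 + 76.036 × 3.5850 ≈ 460.036 ms.

460.0 ms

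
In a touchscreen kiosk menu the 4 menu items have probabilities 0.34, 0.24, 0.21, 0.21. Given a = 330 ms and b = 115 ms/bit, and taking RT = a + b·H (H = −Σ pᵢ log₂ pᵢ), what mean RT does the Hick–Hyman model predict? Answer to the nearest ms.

556 ms

H = 0.34·log₂(1/0.34) + 0.24·log₂(1/0.24) + 0.21·log₂(1/0.21) + 0.21·log₂(1/0.21) = 1.9690 bits.
RT = 330 + 115 × 1.9690 = 556.43 ms.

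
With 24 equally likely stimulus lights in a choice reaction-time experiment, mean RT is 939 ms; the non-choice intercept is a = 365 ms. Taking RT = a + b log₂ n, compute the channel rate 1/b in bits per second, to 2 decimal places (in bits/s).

b = (939 − 365)/log₂ 24 = 574/4.5850 = 125.192 ms per bit = 0.12519 s/bit; the reciprocal is 7.988 bits/s.

7.99 bits/s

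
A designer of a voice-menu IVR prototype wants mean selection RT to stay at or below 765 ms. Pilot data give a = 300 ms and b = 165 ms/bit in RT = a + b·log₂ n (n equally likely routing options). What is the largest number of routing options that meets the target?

7

Set 300 + 165·log₂ n ≤ 765 → log₂ n ≤ (765 − 300)/165 = 2.8182.
So n ≤ 2^2.8182 = 7.053; the largest integer n is 7.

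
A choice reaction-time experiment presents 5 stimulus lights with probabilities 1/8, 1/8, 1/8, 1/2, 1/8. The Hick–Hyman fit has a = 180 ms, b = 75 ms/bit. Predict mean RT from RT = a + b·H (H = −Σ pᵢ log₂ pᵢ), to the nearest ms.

H = −Σ pᵢ log₂ pᵢ = 0.125·3 + 0.125·3 + 0.125·3 + 0.5·1 + 0.125·3 = 2.000 bits.
RT = 180 + 75 × 2.000 = 330.00 ms.

330 ms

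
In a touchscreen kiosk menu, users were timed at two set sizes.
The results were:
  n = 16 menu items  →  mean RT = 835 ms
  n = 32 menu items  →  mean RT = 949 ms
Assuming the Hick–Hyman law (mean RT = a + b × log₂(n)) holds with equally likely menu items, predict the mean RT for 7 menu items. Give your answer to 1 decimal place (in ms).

RT is linear in log₂ n, so two points fix the line:
  b = (949 − 835) / (log₂ 32 − log₂ 16) = 114 / (5 − 4) = 114.000 ms/bit
  a = 835 − 114.000 × 4 = 379.000 ms
Then RT(7) = 379.000 + 114.000 × log₂ 7 = 379.000 + 114.000 × 2.8074 ≈ 699.038 ms.

699.0 ms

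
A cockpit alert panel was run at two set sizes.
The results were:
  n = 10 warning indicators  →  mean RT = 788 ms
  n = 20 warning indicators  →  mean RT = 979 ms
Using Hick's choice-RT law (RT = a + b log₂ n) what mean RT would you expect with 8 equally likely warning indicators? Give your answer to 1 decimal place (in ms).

Solve the two-equation system in a and b:
  b = (979 − 788) / (log₂ 20 − log₂ 10) = 191 / (4.3219 − 3.3219) = 191.000 ms/bit
  a = 788 − 191.000 × 3.3219 = 153.512 ms
Then RT(8) = 153.512 + 191.000 × log₂ 8 = 153.512 + 191.000 × 3 ≈ 726.512 ms.

726.5 ms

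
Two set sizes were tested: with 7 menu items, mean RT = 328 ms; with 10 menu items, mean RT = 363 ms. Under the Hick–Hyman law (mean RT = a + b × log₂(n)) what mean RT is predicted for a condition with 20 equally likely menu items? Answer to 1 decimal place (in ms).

431.0 ms

With log₂ n on the abscissa the relation is linear; from the two conditions:
  b = (363 − 328) / (log₂ 10 − log₂ 7) = 35 / (3.3219 − 2.8074) = 68.018 ms/bit
  a = 328 − 68.018 × 2.8074 = 137.051 ms
Then RT(20) = 137.051 + 68.018 × log₂ 20 = 137.051 + 68.018 × 4.3219 ≈ 431.018 ms.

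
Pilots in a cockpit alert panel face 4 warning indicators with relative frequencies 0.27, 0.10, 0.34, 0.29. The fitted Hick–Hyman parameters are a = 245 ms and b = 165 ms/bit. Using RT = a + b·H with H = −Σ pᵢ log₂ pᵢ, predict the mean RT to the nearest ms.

557 ms

Entropy contributions −pᵢ log₂ pᵢ: 0.5100, 0.3322, 0.5292, 0.5179; sum H = 1.8893 bits.
RT = a + bH = 245 + 165·1.8893 = 556.73 ms.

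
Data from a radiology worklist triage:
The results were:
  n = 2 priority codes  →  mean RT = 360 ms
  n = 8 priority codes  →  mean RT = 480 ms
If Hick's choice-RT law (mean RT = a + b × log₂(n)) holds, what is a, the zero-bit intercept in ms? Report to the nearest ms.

Slope: b = (480 − 360) / (log₂ 8 − log₂ 2) = 120/2.0000 = 60 ms/bit.
a = RT₁ − b·log₂ n₁ = 360 − 60 × 1 = 300.000 ms.

300 ms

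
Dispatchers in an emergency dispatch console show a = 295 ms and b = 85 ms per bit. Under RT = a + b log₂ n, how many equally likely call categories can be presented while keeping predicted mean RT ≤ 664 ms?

Information budget: (664 − 295)/85 = 4.3412 bits, so n ≤ 2^4.3412 = 20.269 → at most 20.

20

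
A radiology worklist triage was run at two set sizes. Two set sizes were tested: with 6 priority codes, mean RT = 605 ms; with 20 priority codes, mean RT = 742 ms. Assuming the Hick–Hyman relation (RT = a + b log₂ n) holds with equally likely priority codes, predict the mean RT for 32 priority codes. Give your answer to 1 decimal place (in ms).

With log₂ n on the abscissa the relation is linear; from the two conditions:
  b = (742 − 605) / (log₂ 20 − log₂ 6) = 137 / (4.3219 − 2.5850) = 78.873 ms/bit
  a = 605 − 78.873 × 2.5850 = 401.116 ms
Then RT(32) = 401.116 + 78.873 × log₂ 32 = 401.116 + 78.873 × 5 ≈ 795.482 ms.

795.5 ms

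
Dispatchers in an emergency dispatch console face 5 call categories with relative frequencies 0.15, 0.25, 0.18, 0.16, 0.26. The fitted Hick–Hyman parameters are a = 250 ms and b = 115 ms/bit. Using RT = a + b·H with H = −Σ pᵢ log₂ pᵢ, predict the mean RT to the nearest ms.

H = 0.15·log₂(1/0.15) + 0.25·log₂(1/0.25) + 0.18·log₂(1/0.18) + 0.16·log₂(1/0.16) + 0.26·log₂(1/0.26) = 2.2842 bits.
RT = 250 + 115 × 2.2842 = 512.68 ms.

513 ms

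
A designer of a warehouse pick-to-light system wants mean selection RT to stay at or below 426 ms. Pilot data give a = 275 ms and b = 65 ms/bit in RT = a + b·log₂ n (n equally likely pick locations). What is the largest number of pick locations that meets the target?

Information budget: (426 − 275)/65 = 2.3231 bits, so n ≤ 2^2.3231 = 5.004 → at most 5.

5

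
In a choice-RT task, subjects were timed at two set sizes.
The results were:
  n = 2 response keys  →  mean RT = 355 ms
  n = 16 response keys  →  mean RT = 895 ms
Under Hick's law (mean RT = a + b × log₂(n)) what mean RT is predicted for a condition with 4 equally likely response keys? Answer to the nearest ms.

Solve the two-equation system in a and b:
  b = (895 − 355) / (log₂ 16 − log₂ 2) = 540 / (4 − 1) = 180 ms/bit
  a = 355 − 180 × 1 = 175 ms
Then RT(4) = 175 + 180 × log₂ 4 = 175 + 180 × 2 ≈ 535.000 ms.

535 ms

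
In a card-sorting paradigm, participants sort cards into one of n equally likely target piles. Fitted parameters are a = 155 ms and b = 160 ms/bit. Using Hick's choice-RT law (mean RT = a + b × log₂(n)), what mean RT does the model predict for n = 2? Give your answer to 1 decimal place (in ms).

log₂(2) = 1 bits, so RT = 155 + 160 × 1 ≈ 315.000 ms.

315.0 ms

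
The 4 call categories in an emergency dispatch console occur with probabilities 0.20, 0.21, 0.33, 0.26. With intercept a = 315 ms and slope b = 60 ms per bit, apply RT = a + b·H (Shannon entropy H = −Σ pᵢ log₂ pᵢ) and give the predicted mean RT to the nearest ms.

H = 0.20·log₂(1/0.20) + 0.21·log₂(1/0.21) + 0.33·log₂(1/0.33) + 0.26·log₂(1/0.26) = 1.9703 bits.
RT = 315 + 60 × 1.9703 = 433.22 ms.

433 ms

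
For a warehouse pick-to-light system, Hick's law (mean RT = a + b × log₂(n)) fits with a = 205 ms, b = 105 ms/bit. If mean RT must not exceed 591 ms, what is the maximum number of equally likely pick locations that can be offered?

Set 205 + 105·log₂ n ≤ 591 → log₂ n ≤ (591 − 205)/105 = 3.6762.
So n ≤ 2^3.6762 = 12.783; the largest integer n is 12.

12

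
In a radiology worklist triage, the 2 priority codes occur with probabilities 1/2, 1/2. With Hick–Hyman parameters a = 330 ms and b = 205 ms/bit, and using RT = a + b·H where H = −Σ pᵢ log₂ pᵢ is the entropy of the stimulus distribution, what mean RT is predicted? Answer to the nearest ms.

535 ms

H = −Σ pᵢ log₂ pᵢ = 0.5·1 + 0.5·1 = 1.000 bits.
RT = 330 + 205 × 1.000 = 535.00 ms.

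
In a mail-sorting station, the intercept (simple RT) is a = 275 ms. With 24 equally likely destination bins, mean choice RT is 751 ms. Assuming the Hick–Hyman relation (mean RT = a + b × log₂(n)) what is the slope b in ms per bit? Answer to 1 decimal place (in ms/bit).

103.8 ms/bit

b = (751 − 275) / log₂(24) = 476 / 4.5850 = 103.818 ms/bit.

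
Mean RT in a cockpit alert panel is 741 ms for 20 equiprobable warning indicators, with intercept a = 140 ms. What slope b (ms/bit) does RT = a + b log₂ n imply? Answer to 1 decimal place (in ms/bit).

139.1 ms/bit

b = (741 − 140) / log₂(20) = 601 / 4.3219 = 139.058 ms/bit.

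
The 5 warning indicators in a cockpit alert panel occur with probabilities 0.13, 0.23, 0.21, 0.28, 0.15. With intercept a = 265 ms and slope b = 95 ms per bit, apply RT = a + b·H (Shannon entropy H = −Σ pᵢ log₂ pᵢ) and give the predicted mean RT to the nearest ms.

H = 0.13·log₂(1/0.13) + 0.23·log₂(1/0.23) + 0.21·log₂(1/0.21) + 0.28·log₂(1/0.28) + 0.15·log₂(1/0.15) = 2.2679 bits.
RT = 265 + 95 × 2.2679 = 480.45 ms.

480 ms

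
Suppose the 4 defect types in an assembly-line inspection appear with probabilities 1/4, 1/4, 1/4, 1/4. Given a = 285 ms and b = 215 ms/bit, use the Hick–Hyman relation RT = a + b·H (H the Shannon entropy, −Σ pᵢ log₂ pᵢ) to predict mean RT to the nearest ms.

Each term −pᵢ log₂ pᵢ: 0.25·2 + 0.25·2 + 0.25·2 + 0.25·2; summed, H = 2.000 bits.
Mean RT = a + bH = 285 + 215·2.000 = 715.00 ms.

715 ms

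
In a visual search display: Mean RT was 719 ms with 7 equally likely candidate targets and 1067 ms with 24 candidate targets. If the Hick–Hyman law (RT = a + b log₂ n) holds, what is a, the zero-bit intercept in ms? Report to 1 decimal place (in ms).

169.4 ms

b = (RT₂ − RT₁)/(log₂ n₂ − log₂ n₁) = (1067 − 719)/(4.5850 − 2.8074) = 195.769 ms/bit.
Intercept: a = 719 − 195.769·log₂(7) = 169.408 ms.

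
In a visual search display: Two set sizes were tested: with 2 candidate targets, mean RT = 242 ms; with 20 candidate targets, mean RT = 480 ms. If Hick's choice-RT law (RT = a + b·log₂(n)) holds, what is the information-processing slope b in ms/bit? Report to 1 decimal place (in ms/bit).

Slope: b = (480 − 242) / (log₂ 20 − log₂ 2) = 238/3.3219 = 71.645 ms/bit.

71.6 ms/bit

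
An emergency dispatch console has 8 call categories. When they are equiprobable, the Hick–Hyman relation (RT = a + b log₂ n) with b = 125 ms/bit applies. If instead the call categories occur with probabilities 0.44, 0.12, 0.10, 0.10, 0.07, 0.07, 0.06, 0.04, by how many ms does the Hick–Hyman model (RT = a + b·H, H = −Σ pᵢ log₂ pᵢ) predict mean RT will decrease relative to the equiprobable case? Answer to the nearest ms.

60 ms

Equiprobable entropy H₀ = log₂ 8 = 3.0000 bits.
Skewed entropy H = −Σ pᵢ log₂ pᵢ = 2.5190 bits.
ΔRT = b·(H₀ − H) = 125 × 0.4810 = 60.13 ms.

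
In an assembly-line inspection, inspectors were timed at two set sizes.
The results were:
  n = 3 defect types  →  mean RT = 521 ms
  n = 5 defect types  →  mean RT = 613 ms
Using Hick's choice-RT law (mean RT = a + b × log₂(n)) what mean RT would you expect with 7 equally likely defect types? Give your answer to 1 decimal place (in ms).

With log₂ n on the abscissa the relation is linear; from the two conditions:
  b = (613 − 521) / (log₂ 5 − log₂ 3) = 92 / (2.3219 − 1.5850) = 124.836 ms/bit
  a = 521 − 124.836 × 1.5850 = 323.139 ms
Then RT(7) = 323.139 + 124.836 × log₂ 7 = 323.139 + 124.836 × 2.8074 ≈ 673.599 ms.

673.6 ms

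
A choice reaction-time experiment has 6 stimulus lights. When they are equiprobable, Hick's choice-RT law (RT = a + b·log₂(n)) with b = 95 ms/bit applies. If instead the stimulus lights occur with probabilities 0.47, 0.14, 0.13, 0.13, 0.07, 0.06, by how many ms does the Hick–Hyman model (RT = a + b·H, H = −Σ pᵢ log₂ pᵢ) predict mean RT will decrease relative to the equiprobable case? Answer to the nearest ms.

The RT saving is b·ΔH. Equiprobable H₀ = log₂(6) = 2.5850 bits; with the given probabilities H = 2.1864 bits.
b·(H₀ − H) = 95 × (2.5850 − 2.1864) = 37.86 ms.

38 ms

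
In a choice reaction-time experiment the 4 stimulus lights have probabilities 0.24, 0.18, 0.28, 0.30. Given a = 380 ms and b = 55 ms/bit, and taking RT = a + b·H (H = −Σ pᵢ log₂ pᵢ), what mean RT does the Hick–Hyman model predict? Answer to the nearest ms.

489 ms

H = 0.24·log₂(1/0.24) + 0.18·log₂(1/0.18) + 0.28·log₂(1/0.28) + 0.30·log₂(1/0.30) = 1.9748 bits.
RT = 380 + 55 × 1.9748 = 488.61 ms.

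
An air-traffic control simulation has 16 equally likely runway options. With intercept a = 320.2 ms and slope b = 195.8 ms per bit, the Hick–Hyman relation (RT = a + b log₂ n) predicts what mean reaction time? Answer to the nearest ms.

1103 ms

log₂(16) = 4 bits, so RT = 320.2 + 195.8 × 4 ≈ 1103.400 ms.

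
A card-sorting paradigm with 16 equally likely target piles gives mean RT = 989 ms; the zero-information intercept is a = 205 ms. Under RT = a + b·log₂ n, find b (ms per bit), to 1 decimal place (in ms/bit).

b = (989 − 205) / log₂(16) = 784 / 4 = 196.000 ms/bit.

196.0 ms/bit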